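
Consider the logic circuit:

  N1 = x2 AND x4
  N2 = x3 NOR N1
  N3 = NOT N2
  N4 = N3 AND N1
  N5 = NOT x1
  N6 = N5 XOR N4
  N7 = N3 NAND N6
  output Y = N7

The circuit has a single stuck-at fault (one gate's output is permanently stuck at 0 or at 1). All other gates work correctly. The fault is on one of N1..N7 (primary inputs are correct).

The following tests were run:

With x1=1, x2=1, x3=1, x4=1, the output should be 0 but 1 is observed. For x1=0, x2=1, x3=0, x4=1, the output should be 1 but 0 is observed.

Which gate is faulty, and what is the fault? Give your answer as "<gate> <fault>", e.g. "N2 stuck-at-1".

N4 stuck-at-0

Fault-free values for test 1 (x1=1, x2=1, x3=1, x4=1): N1=1, N2=0, N3=1, N4=1, N5=0, N6=1, N7=0, giving Y=0. Observed 1.
Test 1: faults giving observed 1 are {N1 stuck-at-0, N2 stuck-at-1, N3 stuck-at-0, N4 stuck-at-0, N5 stuck-at-1, N6 stuck-at-0, N7 stuck-at-1}.
Test 2 (x1=0, x2=1, x3=0, x4=1): fault-free N1=1, N2=0, N3=1, N4=1, N5=1, N6=0, N7=1 → 1; observed 0. Eliminates N1 stuck-at-0, N2 stuck-at-1, N3 stuck-at-0, N5 stuck-at-1, N6 stuck-at-0, N7 stuck-at-1.
Only N4 stuck-at-0 is consistent with every test.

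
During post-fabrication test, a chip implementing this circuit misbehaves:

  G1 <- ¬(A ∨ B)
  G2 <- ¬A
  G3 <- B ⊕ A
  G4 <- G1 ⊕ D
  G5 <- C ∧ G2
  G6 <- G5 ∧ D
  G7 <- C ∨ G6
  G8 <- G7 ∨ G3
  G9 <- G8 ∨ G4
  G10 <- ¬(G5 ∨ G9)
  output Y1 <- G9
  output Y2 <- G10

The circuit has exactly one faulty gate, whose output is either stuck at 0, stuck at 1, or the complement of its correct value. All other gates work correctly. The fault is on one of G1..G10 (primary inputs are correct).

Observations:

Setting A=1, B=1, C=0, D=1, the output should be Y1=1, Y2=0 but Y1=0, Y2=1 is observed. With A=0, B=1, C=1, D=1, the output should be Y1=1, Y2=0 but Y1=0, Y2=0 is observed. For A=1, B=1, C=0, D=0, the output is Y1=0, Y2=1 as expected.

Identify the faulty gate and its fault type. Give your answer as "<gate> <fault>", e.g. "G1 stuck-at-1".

Fault-free values for test 1 (A=1, B=1, C=0, D=1): G1=0, G2=0, G3=0, G4=1, G5=0, G6=0, G7=0, G8=0, G9=1, G10=0, giving Y1=1, Y2=0. Observed Y1=0, Y2=1.
Test 1: faults giving observed Y1=0, Y2=1 are {G1 stuck-at-1, G1 inverted output, G4 stuck-at-0, G4 inverted output, G9 stuck-at-0, G9 inverted output}.
Test 2 (A=0, B=1, C=1, D=1): fault-free G1=0, G2=1, G3=1, G4=1, G5=1, G6=1, G7=1, G8=1, G9=1, G10=0 → Y1=1, Y2=0; observed Y1=0, Y2=0. Eliminates G1 stuck-at-1, G1 inverted output, G4 stuck-at-0, G4 inverted output.
Test 3 (A=1, B=1, C=0, D=0): fault-free G1=0, G2=0, G3=0, G4=0, G5=0, G6=0, G7=0, G8=0, G9=0, G10=1 → Y1=0, Y2=1; observed Y1=0, Y2=1. Eliminates G9 inverted output.
Only G9 stuck-at-0 is consistent with every test.

G9 stuck-at-0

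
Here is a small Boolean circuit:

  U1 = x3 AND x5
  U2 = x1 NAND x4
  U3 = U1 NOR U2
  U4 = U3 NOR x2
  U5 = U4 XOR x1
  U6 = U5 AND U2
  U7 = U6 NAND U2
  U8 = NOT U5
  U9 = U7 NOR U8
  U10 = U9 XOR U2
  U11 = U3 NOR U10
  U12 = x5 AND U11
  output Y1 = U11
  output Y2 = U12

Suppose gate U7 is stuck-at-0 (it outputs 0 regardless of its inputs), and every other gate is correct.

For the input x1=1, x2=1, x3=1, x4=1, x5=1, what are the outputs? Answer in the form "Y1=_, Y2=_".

Propagate with U7 forced: U1=1, U2=0, U3=0, U4=0, U5=1, U6=0, U7=0 [stuck-at-0], U8=0, U9=1, U10=1, U11=0, U12=0.
So the outputs are Y1=0, Y2=0. (Without the fault they would be Y1=1, Y2=1.)

Y1=0, Y2=0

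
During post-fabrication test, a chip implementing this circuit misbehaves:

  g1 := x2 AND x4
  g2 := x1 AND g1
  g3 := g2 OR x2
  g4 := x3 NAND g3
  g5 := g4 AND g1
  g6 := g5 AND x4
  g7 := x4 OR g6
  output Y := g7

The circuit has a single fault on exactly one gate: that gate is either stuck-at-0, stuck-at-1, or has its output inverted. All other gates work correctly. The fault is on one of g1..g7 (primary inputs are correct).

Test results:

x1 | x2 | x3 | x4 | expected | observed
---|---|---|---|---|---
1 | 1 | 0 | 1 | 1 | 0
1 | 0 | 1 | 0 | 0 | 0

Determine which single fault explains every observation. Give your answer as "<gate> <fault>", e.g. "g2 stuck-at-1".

Fault-free values for test 1 (x1=1, x2=1, x3=0, x4=1): g1=1, g2=1, g3=1, g4=1, g5=1, g6=1, g7=1, giving Y=1. Observed 0.
Test 1: faults giving observed 0 are {g7 stuck-at-0, g7 inverted output}.
Test 2 (x1=1, x2=0, x3=1, x4=0): fault-free g1=0, g2=0, g3=0, g4=1, g5=0, g6=0, g7=0 → 0; observed 0. Eliminates g7 inverted output.
Only g7 stuck-at-0 is consistent with every test.

g7 stuck-at-0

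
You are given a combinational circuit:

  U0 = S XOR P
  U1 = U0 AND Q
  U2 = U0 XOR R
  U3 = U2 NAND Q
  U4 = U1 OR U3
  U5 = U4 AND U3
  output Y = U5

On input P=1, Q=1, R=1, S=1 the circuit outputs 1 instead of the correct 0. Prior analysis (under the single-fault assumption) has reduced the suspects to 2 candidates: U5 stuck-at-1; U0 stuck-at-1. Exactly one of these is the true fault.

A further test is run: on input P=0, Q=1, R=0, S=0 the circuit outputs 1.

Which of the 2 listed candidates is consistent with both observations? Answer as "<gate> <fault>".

Evaluate each candidate on input P=0, Q=1, R=0, S=0:
  U5 stuck-at-1: U0=0, U1=0, U2=0, U3=1, U4=1, U5=1 [stuck-at-1] → 1 — matches
  U0 stuck-at-1: U0=1 [stuck-at-1], U1=1, U2=1, U3=0, U4=1, U5=0 → 0 — eliminated
Only U5 stuck-at-1 reproduces the observed 1.

U5 stuck-at-1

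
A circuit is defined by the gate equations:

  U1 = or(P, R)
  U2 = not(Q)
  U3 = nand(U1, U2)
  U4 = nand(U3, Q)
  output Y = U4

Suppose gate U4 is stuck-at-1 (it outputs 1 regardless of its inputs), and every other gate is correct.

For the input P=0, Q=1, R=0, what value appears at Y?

1

Propagate with U4 forced: U1=0, U2=0, U3=1, U4=1 [stuck-at-1].
So Y = 1. (Without the fault it would be 0.)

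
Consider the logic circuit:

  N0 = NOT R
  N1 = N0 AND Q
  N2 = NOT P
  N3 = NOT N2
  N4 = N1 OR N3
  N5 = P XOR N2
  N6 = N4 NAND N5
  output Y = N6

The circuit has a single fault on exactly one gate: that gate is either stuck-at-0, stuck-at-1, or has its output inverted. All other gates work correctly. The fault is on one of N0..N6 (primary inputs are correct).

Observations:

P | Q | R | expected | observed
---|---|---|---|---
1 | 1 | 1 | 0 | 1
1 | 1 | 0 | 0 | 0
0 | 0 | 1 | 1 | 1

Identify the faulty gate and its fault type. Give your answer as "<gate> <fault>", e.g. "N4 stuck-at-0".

N3 stuck-at-0

Fault-free values for test 1 (P=1, Q=1, R=1): N0=0, N1=0, N2=0, N3=1, N4=1, N5=1, N6=0, giving Y=0. Observed 1.
Test 1: faults giving observed 1 are {N2 stuck-at-1, N2 inverted output, N3 stuck-at-0, N3 inverted output, N4 stuck-at-0, N4 inverted output, N5 stuck-at-0, N5 inverted output, N6 stuck-at-1, N6 inverted output}.
Test 2 (P=1, Q=1, R=0): fault-free N0=1, N1=1, N2=0, N3=1, N4=1, N5=1, N6=0 → 0; observed 0. Eliminates N2 stuck-at-1, N2 inverted output, N4 stuck-at-0, N4 inverted output, N5 stuck-at-0, N5 inverted output, N6 stuck-at-1, N6 inverted output.
Test 3 (P=0, Q=0, R=1): fault-free N0=0, N1=0, N2=1, N3=0, N4=0, N5=1, N6=1 → 1; observed 1. Eliminates N3 inverted output.
Only N3 stuck-at-0 is consistent with every test.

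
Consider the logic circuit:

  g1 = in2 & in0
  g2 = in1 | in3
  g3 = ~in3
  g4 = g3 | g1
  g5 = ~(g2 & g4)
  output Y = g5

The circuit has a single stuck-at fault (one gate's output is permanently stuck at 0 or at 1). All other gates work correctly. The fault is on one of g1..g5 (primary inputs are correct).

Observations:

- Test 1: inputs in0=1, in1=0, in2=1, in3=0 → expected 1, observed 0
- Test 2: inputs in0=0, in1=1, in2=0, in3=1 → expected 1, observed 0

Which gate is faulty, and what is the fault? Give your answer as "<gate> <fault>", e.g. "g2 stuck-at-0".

Fault-free values for test 1 (in0=1, in1=0, in2=1, in3=0): g1=1, g2=0, g3=1, g4=1, g5=1, giving Y=1. Observed 0.
Test 1: faults giving observed 0 are {g2 stuck-at-1, g5 stuck-at-0}.
Test 2 (in0=0, in1=1, in2=0, in3=1): fault-free g1=0, g2=1, g3=0, g4=0, g5=1 → 1; observed 0. Eliminates g2 stuck-at-1.
Only g5 stuck-at-0 is consistent with every test.

g5 stuck-at-0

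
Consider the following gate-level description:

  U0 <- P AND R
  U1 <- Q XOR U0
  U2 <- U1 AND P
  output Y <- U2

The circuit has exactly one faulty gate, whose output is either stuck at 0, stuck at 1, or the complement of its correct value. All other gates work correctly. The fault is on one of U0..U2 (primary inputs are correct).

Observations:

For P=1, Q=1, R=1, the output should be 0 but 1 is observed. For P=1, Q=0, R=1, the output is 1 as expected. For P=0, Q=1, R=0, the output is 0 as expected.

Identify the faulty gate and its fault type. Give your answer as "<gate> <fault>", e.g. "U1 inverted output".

Fault-free values for test 1 (P=1, Q=1, R=1): U0=1, U1=0, U2=0, giving Y=0. Observed 1.
Test 1: faults giving observed 1 are {U0 stuck-at-0, U0 inverted output, U1 stuck-at-1, U1 inverted output, U2 stuck-at-1, U2 inverted output}.
Test 2 (P=1, Q=0, R=1): fault-free U0=1, U1=1, U2=1 → 1; observed 1. Eliminates U0 stuck-at-0, U0 inverted output, U1 inverted output, U2 inverted output.
Test 3 (P=0, Q=1, R=0): fault-free U0=0, U1=1, U2=0 → 0; observed 0. Eliminates U2 stuck-at-1.
Only U1 stuck-at-1 is consistent with every test.

U1 stuck-at-1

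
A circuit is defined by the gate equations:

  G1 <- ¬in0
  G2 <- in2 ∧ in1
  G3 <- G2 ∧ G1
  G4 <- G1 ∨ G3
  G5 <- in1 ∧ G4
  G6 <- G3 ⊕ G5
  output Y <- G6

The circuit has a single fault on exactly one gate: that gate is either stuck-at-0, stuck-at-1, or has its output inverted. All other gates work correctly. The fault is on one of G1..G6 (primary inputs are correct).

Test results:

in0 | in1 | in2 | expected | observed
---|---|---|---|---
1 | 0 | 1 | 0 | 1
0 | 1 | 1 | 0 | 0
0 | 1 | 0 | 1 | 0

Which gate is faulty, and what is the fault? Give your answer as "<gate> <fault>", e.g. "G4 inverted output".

Fault-free values for test 1 (in0=1, in1=0, in2=1): G1=0, G2=0, G3=0, G4=0, G5=0, G6=0, giving Y=0. Observed 1.
Test 1: faults giving observed 1 are {G3 stuck-at-1, G3 inverted output, G5 stuck-at-1, G5 inverted output, G6 stuck-at-1, G6 inverted output}.
Test 2 (in0=0, in1=1, in2=1): fault-free G1=1, G2=1, G3=1, G4=1, G5=1, G6=0 → 0; observed 0. Eliminates G3 inverted output, G5 inverted output, G6 stuck-at-1, G6 inverted output.
Test 3 (in0=0, in1=1, in2=0): fault-free G1=1, G2=0, G3=0, G4=1, G5=1, G6=1 → 1; observed 0. Eliminates G5 stuck-at-1.
Only G3 stuck-at-1 is consistent with every test.

G3 stuck-at-1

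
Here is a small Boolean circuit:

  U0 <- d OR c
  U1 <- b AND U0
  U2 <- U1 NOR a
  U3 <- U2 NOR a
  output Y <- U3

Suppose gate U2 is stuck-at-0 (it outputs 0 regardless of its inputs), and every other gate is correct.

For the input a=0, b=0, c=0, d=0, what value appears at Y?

1

Propagate with U2 forced: U0=0, U1=0, U2=0 [stuck-at-0], U3=1.
So Y = 1. (Without the fault it would be 0.)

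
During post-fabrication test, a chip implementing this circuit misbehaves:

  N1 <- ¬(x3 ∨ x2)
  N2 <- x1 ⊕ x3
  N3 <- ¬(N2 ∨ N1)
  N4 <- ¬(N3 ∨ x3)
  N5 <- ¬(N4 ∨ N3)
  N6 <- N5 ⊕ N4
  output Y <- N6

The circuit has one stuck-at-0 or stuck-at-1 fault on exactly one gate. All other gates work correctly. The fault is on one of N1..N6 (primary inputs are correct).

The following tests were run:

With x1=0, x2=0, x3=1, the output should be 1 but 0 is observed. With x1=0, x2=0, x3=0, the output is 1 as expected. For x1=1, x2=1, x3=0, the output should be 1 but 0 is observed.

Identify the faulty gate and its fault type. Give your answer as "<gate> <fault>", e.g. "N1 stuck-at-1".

N2 stuck-at-0

Fault-free values for test 1 (x1=0, x2=0, x3=1): N1=0, N2=1, N3=0, N4=0, N5=1, N6=1, giving Y=1. Observed 0.
Test 1: faults giving observed 0 are {N2 stuck-at-0, N3 stuck-at-1, N5 stuck-at-0, N6 stuck-at-0}.
Test 2 (x1=0, x2=0, x3=0): fault-free N1=1, N2=0, N3=0, N4=1, N5=0, N6=1 → 1; observed 1. Eliminates N3 stuck-at-1, N6 stuck-at-0.
Test 3 (x1=1, x2=1, x3=0): fault-free N1=0, N2=1, N3=0, N4=1, N5=0, N6=1 → 1; observed 0. Eliminates N5 stuck-at-0.
Only N2 stuck-at-0 is consistent with every test.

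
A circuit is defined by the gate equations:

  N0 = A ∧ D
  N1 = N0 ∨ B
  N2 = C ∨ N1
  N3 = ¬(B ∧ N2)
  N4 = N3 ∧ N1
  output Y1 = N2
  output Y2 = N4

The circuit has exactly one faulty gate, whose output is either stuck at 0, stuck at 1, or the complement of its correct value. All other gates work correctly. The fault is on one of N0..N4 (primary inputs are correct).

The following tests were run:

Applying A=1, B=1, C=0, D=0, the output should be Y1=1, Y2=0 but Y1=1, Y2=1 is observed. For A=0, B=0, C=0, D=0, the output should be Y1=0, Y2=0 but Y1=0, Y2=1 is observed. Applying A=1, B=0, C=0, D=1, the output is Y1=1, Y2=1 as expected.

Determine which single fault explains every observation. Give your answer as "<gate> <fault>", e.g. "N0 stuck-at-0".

N4 stuck-at-1

Fault-free values for test 1 (A=1, B=1, C=0, D=0): N0=0, N1=1, N2=1, N3=0, N4=0, giving Y1=1, Y2=0. Observed Y1=1, Y2=1.
Test 1: faults giving observed Y1=1, Y2=1 are {N3 stuck-at-1, N3 inverted output, N4 stuck-at-1, N4 inverted output}.
Test 2 (A=0, B=0, C=0, D=0): fault-free N0=0, N1=0, N2=0, N3=1, N4=0 → Y1=0, Y2=0; observed Y1=0, Y2=1. Eliminates N3 stuck-at-1, N3 inverted output.
Test 3 (A=1, B=0, C=0, D=1): fault-free N0=1, N1=1, N2=1, N3=1, N4=1 → Y1=1, Y2=1; observed Y1=1, Y2=1. Eliminates N4 inverted output.
Only N4 stuck-at-1 is consistent with every test.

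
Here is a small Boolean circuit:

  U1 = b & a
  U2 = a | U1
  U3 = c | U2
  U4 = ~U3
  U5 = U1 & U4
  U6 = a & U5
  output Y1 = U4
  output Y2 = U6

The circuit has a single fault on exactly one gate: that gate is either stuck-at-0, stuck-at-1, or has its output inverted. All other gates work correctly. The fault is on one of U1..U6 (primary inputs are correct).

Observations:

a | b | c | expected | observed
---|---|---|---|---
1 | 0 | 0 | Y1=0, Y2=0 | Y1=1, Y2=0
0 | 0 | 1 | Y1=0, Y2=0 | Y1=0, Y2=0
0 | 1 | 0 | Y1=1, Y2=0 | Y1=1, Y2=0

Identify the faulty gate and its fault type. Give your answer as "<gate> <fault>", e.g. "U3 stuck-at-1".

U2 stuck-at-0

Fault-free values for test 1 (a=1, b=0, c=0): U1=0, U2=1, U3=1, U4=0, U5=0, U6=0, giving Y1=0, Y2=0. Observed Y1=1, Y2=0.
Test 1: faults giving observed Y1=1, Y2=0 are {U2 stuck-at-0, U2 inverted output, U3 stuck-at-0, U3 inverted output, U4 stuck-at-1, U4 inverted output}.
Test 2 (a=0, b=0, c=1): fault-free U1=0, U2=0, U3=1, U4=0, U5=0, U6=0 → Y1=0, Y2=0; observed Y1=0, Y2=0. Eliminates U3 stuck-at-0, U3 inverted output, U4 stuck-at-1, U4 inverted output.
Test 3 (a=0, b=1, c=0): fault-free U1=0, U2=0, U3=0, U4=1, U5=0, U6=0 → Y1=1, Y2=0; observed Y1=1, Y2=0. Eliminates U2 inverted output.
Only U2 stuck-at-0 is consistent with every test.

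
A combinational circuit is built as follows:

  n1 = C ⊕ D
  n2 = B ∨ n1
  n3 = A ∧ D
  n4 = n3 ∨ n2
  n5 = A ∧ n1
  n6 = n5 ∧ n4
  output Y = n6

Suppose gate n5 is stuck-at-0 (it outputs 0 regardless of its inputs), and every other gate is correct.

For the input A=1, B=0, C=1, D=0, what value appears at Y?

Propagate with n5 forced: n1=1, n2=1, n3=0, n4=1, n5=0 [stuck-at-0], n6=0.
So Y = 0. (Without the fault it would be 1.)

0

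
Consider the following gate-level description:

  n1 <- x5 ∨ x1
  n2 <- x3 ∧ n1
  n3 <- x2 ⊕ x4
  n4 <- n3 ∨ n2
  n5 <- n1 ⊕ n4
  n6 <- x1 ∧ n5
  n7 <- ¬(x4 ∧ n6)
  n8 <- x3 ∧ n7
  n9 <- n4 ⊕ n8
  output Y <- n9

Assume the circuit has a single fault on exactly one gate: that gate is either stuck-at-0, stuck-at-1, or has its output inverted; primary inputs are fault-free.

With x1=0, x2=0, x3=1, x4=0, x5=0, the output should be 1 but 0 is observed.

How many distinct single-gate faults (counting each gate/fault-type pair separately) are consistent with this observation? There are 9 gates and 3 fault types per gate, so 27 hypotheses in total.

Fault-free: n1=0, n2=0, n3=0, n4=0, n5=0, n6=0, n7=1, n8=1, n9=1 → 1. Observed 0.
  n1: stuck-at-1, inverted output ✓; others ✗
  n2: stuck-at-1, inverted output ✓; others ✗
  n3: stuck-at-1, inverted output ✓; others ✗
  n4: stuck-at-1, inverted output ✓; others ✗
  n5: none of the 3 fault types match ✗
  n6: none of the 3 fault types match ✗
  n7: stuck-at-0, inverted output ✓; others ✗
  n8: stuck-at-0, inverted output ✓; others ✗
  n9: stuck-at-0, inverted output ✓; others ✗
Consistent faults: {n1 stuck-at-1, n1 inverted output, n2 stuck-at-1, n2 inverted output, n3 stuck-at-1, n3 inverted output, n4 stuck-at-1, n4 inverted output, n7 stuck-at-0, n7 inverted output, n8 stuck-at-0, n8 inverted output, n9 stuck-at-0, n9 inverted output} — 14 in all.

14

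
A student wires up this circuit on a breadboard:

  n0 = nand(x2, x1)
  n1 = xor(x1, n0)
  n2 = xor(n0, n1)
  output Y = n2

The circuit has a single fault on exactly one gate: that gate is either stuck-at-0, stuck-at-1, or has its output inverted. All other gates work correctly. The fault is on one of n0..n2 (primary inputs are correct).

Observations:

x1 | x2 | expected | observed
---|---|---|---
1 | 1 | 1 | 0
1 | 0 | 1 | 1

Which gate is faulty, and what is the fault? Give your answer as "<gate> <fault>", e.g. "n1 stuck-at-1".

n1 stuck-at-0

Fault-free values for test 1 (x1=1, x2=1): n0=0, n1=1, n2=1, giving Y=1. Observed 0.
Test 1: faults giving observed 0 are {n1 stuck-at-0, n1 inverted output, n2 stuck-at-0, n2 inverted output}.
Test 2 (x1=1, x2=0): fault-free n0=1, n1=0, n2=1 → 1; observed 1. Eliminates n1 inverted output, n2 stuck-at-0, n2 inverted output.
Only n1 stuck-at-0 is consistent with every test.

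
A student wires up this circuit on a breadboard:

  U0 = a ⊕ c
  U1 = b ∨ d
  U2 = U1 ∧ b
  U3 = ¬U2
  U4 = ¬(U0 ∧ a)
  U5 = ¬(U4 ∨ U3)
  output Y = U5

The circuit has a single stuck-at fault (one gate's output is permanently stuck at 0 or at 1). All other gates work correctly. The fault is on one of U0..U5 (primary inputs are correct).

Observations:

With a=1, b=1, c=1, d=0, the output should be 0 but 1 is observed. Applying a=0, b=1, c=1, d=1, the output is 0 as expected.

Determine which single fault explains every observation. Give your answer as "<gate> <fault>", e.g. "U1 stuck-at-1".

U0 stuck-at-1

Fault-free values for test 1 (a=1, b=1, c=1, d=0): U0=0, U1=1, U2=1, U3=0, U4=1, U5=0, giving Y=0. Observed 1.
Test 1: faults giving observed 1 are {U0 stuck-at-1, U4 stuck-at-0, U5 stuck-at-1}.
Test 2 (a=0, b=1, c=1, d=1): fault-free U0=1, U1=1, U2=1, U3=0, U4=1, U5=0 → 0; observed 0. Eliminates U4 stuck-at-0, U5 stuck-at-1.
Only U0 stuck-at-1 is consistent with every test.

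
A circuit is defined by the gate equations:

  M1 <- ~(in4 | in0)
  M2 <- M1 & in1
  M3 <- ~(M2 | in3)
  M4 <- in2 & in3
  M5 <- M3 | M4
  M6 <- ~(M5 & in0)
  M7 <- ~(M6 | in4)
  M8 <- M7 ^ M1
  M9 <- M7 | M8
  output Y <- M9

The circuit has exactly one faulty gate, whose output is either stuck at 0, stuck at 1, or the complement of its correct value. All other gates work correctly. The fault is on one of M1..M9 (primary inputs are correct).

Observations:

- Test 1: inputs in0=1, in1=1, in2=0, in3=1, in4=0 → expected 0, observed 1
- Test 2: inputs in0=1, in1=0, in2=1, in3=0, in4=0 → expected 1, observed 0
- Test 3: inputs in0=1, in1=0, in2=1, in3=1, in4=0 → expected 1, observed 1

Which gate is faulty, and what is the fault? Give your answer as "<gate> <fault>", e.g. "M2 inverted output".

M3 inverted output

Fault-free values for test 1 (in0=1, in1=1, in2=0, in3=1, in4=0): M1=0, M2=0, M3=0, M4=0, M5=0, M6=1, M7=0, M8=0, M9=0, giving Y=0. Observed 1.
Test 1: faults giving observed 1 are {M1 stuck-at-1, M1 inverted output, M3 stuck-at-1, M3 inverted output, M4 stuck-at-1, M4 inverted output, M5 stuck-at-1, M5 inverted output, M6 stuck-at-0, M6 inverted output, M7 stuck-at-1, M7 inverted output, M8 stuck-at-1, M8 inverted output, M9 stuck-at-1, M9 inverted output}.
Test 2 (in0=1, in1=0, in2=1, in3=0, in4=0): fault-free M1=0, M2=0, M3=1, M4=0, M5=1, M6=0, M7=1, M8=1, M9=1 → 1; observed 0. Eliminates M1 stuck-at-1, M1 inverted output, M3 stuck-at-1, M4 stuck-at-1, M4 inverted output, M5 stuck-at-1, M6 stuck-at-0, M7 stuck-at-1, M8 stuck-at-1, M8 inverted output, M9 stuck-at-1.
Test 3 (in0=1, in1=0, in2=1, in3=1, in4=0): fault-free M1=0, M2=0, M3=0, M4=1, M5=1, M6=0, M7=1, M8=1, M9=1 → 1; observed 1. Eliminates M5 inverted output, M6 inverted output, M7 inverted output, M9 inverted output.
Only M3 inverted output is consistent with every test.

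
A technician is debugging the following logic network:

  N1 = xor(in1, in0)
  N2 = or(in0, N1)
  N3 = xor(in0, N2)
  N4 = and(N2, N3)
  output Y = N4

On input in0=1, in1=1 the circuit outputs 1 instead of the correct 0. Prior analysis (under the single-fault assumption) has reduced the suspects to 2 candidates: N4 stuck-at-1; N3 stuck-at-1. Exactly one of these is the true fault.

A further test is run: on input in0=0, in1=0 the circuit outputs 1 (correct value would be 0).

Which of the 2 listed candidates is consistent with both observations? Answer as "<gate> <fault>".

N4 stuck-at-1

Evaluate each candidate on input in0=0, in1=0:
  N4 stuck-at-1: N1=0, N2=0, N3=0, N4=1 [stuck-at-1] → 1 — matches
  N3 stuck-at-1: N1=0, N2=0, N3=1 [stuck-at-1], N4=0 → 0 — eliminated
Only N4 stuck-at-1 reproduces the observed 1.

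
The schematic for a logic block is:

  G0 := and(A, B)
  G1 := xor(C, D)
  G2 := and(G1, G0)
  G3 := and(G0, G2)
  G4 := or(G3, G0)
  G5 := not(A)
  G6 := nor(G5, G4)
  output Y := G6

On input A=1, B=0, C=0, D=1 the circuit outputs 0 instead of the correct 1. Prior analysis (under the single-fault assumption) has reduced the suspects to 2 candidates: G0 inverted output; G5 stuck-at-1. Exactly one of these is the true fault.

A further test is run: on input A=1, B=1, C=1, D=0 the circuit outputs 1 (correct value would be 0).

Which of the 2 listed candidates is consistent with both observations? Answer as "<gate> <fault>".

G0 inverted output

Evaluate each candidate on input A=1, B=1, C=1, D=0:
  G0 inverted output: G0=0 [inverted output], G1=1, G2=0, G3=0, G4=0, G5=0, G6=1 → 1 — matches
  G5 stuck-at-1: G0=1, G1=1, G2=1, G3=1, G4=1, G5=1 [stuck-at-1], G6=0 → 0 — eliminated
Only G0 inverted output reproduces the observed 1.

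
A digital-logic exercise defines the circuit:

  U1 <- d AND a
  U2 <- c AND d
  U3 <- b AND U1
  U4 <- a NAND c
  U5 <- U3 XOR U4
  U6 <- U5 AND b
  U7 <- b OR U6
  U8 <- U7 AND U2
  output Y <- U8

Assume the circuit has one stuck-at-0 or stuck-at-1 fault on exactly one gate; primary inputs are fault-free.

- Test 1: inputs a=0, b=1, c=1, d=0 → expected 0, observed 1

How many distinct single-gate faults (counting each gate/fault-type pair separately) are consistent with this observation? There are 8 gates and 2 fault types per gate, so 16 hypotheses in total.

2

Fault-free: U1=0, U2=0, U3=0, U4=1, U5=1, U6=1, U7=1, U8=0 → 0. Observed 1.
  U1: none of the 2 fault types match ✗
  U2: stuck-at-1 ✓; others ✗
  U3: none of the 2 fault types match ✗
  U4: none of the 2 fault types match ✗
  U5: none of the 2 fault types match ✗
  U6: none of the 2 fault types match ✗
  U7: none of the 2 fault types match ✗
  U8: stuck-at-1 ✓; others ✗
Consistent faults: {U2 stuck-at-1, U8 stuck-at-1} — 2 in all.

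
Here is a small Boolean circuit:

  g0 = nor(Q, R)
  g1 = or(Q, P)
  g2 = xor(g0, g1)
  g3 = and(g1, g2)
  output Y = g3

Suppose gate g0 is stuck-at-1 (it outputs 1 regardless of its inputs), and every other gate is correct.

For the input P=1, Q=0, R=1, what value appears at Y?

0

Propagate with g0 forced: g0=1 [stuck-at-1], g1=1, g2=0, g3=0.
So Y = 0. (Without the fault it would be 1.)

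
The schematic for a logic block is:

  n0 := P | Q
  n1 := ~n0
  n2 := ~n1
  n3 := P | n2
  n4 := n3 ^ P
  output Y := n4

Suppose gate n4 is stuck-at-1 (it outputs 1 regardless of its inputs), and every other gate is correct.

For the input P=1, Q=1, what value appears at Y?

1

Propagate with n4 forced: n0=1, n1=0, n2=1, n3=1, n4=1 [stuck-at-1].
So Y = 1. (Without the fault it would be 0.)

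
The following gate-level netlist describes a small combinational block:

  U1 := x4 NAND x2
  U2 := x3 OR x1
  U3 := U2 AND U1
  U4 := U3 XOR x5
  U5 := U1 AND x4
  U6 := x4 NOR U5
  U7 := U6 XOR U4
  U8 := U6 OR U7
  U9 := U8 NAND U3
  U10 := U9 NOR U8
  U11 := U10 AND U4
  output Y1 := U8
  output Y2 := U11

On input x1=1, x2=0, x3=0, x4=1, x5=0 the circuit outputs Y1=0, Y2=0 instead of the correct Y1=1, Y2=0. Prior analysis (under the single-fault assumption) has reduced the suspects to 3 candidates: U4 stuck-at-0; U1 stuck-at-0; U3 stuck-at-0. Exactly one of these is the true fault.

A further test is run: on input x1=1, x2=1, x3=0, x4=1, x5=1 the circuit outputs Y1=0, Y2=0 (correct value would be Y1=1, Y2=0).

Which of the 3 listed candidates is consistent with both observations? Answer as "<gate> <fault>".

U4 stuck-at-0

Evaluate each candidate on input x1=1, x2=1, x3=0, x4=1, x5=1:
  U4 stuck-at-0: U1=0, U2=1, U3=0, U4=0 [stuck-at-0], U5=0, U6=0, U7=0, U8=0, U9=1, U10=0, U11=0 → Y1=0, Y2=0 — matches
  U1 stuck-at-0: U1=0 [stuck-at-0], U2=1, U3=0, U4=1, U5=0, U6=0, U7=1, U8=1, U9=1, U10=0, U11=0 → Y1=1, Y2=0 — eliminated
  U3 stuck-at-0: U1=0, U2=1, U3=0 [stuck-at-0], U4=1, U5=0, U6=0, U7=1, U8=1, U9=1, U10=0, U11=0 → Y1=1, Y2=0 — eliminated
Only U4 stuck-at-0 reproduces the observed Y1=0, Y2=0.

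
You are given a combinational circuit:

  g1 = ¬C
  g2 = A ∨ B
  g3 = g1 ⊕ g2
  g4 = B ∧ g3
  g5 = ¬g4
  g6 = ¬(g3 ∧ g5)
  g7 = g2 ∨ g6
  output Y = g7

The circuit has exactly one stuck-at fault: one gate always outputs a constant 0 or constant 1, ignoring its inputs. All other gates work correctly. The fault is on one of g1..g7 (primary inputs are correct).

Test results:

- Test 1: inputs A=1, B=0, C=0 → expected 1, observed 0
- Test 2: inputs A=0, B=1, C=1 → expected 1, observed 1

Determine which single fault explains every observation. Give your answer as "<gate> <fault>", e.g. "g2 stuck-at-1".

g2 stuck-at-0

Fault-free values for test 1 (A=1, B=0, C=0): g1=1, g2=1, g3=0, g4=0, g5=1, g6=1, g7=1, giving Y=1. Observed 0.
Test 1: faults giving observed 0 are {g2 stuck-at-0, g7 stuck-at-0}.
Test 2 (A=0, B=1, C=1): fault-free g1=0, g2=1, g3=1, g4=1, g5=0, g6=1, g7=1 → 1; observed 1. Eliminates g7 stuck-at-0.
Only g2 stuck-at-0 is consistent with every test.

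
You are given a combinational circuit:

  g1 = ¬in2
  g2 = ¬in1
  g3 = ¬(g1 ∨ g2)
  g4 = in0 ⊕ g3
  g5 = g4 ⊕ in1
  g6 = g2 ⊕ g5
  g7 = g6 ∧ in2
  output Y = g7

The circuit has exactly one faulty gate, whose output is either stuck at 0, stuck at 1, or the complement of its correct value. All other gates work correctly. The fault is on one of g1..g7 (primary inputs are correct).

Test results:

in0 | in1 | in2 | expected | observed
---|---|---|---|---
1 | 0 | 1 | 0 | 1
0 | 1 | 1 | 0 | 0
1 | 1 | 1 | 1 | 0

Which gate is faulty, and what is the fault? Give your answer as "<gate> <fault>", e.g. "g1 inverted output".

g5 stuck-at-0

Fault-free values for test 1 (in0=1, in1=0, in2=1): g1=0, g2=1, g3=0, g4=1, g5=1, g6=0, g7=0, giving Y=0. Observed 1.
Test 1: faults giving observed 1 are {g3 stuck-at-1, g3 inverted output, g4 stuck-at-0, g4 inverted output, g5 stuck-at-0, g5 inverted output, g6 stuck-at-1, g6 inverted output, g7 stuck-at-1, g7 inverted output}.
Test 2 (in0=0, in1=1, in2=1): fault-free g1=0, g2=0, g3=1, g4=1, g5=0, g6=0, g7=0 → 0; observed 0. Eliminates g3 inverted output, g4 stuck-at-0, g4 inverted output, g5 inverted output, g6 stuck-at-1, g6 inverted output, g7 stuck-at-1, g7 inverted output.
Test 3 (in0=1, in1=1, in2=1): fault-free g1=0, g2=0, g3=1, g4=0, g5=1, g6=1, g7=1 → 1; observed 0. Eliminates g3 stuck-at-1.
Only g5 stuck-at-0 is consistent with every test.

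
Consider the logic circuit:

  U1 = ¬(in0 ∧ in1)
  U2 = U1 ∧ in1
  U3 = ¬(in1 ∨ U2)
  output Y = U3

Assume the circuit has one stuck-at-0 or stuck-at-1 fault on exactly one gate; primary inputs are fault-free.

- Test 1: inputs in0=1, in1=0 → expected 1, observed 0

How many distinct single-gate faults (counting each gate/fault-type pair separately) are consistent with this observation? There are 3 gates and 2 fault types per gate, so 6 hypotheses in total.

2

Fault-free: U1=1, U2=0, U3=1 → 1. Observed 0.
  U1 stuck-at-0: output 1 ✗
  U1 stuck-at-1: output 1 ✗
  U2 stuck-at-0: output 1 ✗
  U2 stuck-at-1: output 0 ✓
  U3 stuck-at-0: output 0 ✓
  U3 stuck-at-1: output 1 ✗
Consistent faults: {U2 stuck-at-1, U3 stuck-at-0} — 2 in all.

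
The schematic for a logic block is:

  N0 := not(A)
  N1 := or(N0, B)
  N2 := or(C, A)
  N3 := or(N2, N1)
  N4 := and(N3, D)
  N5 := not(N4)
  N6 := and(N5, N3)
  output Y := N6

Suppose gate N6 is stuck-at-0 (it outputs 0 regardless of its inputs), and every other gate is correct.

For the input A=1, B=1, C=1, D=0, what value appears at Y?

Propagate with N6 forced: N0=0, N1=1, N2=1, N3=1, N4=0, N5=1, N6=0 [stuck-at-0].
So Y = 0. (Without the fault it would be 1.)

0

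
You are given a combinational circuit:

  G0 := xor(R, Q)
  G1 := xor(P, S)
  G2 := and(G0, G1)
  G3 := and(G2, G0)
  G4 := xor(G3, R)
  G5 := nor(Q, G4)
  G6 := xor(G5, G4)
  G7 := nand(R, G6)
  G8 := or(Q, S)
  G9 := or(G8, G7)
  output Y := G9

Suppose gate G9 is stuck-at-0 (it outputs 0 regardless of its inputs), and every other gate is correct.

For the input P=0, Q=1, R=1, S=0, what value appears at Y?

Propagate with G9 forced: G0=0, G1=0, G2=0, G3=0, G4=1, G5=0, G6=1, G7=0, G8=1, G9=0 [stuck-at-0].
So Y = 0. (Without the fault it would be 1.)

0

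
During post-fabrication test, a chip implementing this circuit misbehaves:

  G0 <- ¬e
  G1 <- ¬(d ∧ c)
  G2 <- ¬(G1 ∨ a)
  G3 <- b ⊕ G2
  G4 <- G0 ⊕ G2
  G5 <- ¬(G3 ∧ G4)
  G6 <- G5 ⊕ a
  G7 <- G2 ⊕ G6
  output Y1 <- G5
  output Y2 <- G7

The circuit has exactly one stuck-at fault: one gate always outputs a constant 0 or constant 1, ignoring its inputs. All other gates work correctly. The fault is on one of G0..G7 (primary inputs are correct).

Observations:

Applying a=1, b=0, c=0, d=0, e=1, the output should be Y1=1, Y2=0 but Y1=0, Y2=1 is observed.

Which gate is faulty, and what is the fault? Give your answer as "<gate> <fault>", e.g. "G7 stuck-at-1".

G5 stuck-at-0

Fault-free values for test 1 (a=1, b=0, c=0, d=0, e=1): G0=0, G1=1, G2=0, G3=0, G4=0, G5=1, G6=0, G7=0, giving Y1=1, Y2=0. Observed Y1=0, Y2=1.
Test 1: faults giving observed Y1=0, Y2=1 are {G5 stuck-at-0}.
Only G5 stuck-at-0 is consistent with every test.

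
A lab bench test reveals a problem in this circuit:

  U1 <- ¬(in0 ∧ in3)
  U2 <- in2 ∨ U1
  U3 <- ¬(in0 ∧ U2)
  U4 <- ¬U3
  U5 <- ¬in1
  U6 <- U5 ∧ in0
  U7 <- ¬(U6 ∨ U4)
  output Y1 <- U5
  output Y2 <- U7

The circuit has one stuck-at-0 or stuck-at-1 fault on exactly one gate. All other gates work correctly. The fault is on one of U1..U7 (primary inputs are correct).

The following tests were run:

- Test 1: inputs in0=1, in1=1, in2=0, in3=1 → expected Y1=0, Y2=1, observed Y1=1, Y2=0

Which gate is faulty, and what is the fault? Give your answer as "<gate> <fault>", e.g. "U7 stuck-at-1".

U5 stuck-at-1

Fault-free values for test 1 (in0=1, in1=1, in2=0, in3=1): U1=0, U2=0, U3=1, U4=0, U5=0, U6=0, U7=1, giving Y1=0, Y2=1. Observed Y1=1, Y2=0.
Test 1: faults giving observed Y1=1, Y2=0 are {U5 stuck-at-1}.
Only U5 stuck-at-1 is consistent with every test.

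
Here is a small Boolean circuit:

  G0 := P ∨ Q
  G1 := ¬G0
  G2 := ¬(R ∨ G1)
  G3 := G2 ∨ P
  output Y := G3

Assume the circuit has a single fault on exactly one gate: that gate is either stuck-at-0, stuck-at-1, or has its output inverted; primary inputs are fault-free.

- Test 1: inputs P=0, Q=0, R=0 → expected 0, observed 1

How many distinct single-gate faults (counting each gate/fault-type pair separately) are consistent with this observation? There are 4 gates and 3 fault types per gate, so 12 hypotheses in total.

8

Fault-free: G0=0, G1=1, G2=0, G3=0 → 0. Observed 1.
  G0 stuck-at-0: output 0 ✗
  G0 stuck-at-1: output 1 ✓
  G0 inverted output: output 1 ✓
  G1 stuck-at-0: output 1 ✓
  G1 stuck-at-1: output 0 ✗
  G1 inverted output: output 1 ✓
  G2 stuck-at-0: output 0 ✗
  G2 stuck-at-1: output 1 ✓
  G2 inverted output: output 1 ✓
  G3 stuck-at-0: output 0 ✗
  G3 stuck-at-1: output 1 ✓
  G3 inverted output: output 1 ✓
Consistent faults: {G0 stuck-at-1, G0 inverted output, G1 stuck-at-0, G1 inverted output, G2 stuck-at-1, G2 inverted output, G3 stuck-at-1, G3 inverted output} — 8 in all.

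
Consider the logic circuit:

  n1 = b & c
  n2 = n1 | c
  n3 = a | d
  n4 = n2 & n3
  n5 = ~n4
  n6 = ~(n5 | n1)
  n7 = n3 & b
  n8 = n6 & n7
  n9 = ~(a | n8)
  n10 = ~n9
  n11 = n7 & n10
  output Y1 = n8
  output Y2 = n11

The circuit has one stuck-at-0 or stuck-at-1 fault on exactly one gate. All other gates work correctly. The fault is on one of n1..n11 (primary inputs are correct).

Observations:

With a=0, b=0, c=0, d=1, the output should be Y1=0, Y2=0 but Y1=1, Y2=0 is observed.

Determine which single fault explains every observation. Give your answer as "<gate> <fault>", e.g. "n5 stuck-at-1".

n8 stuck-at-1

Fault-free values for test 1 (a=0, b=0, c=0, d=1): n1=0, n2=0, n3=1, n4=0, n5=1, n6=0, n7=0, n8=0, n9=1, n10=0, n11=0, giving Y1=0, Y2=0. Observed Y1=1, Y2=0.
Test 1: faults giving observed Y1=1, Y2=0 are {n8 stuck-at-1}.
Only n8 stuck-at-1 is consistent with every test.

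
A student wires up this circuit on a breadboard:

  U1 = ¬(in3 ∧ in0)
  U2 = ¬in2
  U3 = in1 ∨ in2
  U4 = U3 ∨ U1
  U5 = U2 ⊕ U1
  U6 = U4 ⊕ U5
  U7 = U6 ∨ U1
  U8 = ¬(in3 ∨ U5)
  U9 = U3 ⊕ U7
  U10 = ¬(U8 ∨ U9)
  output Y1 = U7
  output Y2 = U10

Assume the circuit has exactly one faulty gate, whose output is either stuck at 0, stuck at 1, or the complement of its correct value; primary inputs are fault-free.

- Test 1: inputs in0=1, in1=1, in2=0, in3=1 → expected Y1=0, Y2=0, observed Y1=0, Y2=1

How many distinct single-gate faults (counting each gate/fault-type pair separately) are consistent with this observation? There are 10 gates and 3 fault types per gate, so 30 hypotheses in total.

Fault-free: U1=0, U2=1, U3=1, U4=1, U5=1, U6=0, U7=0, U8=0, U9=1, U10=0 → Y1=0, Y2=0. Observed Y1=0, Y2=1.
  U1: none of the 3 fault types match ✗
  U2: none of the 3 fault types match ✗
  U3: none of the 3 fault types match ✗
  U4: none of the 3 fault types match ✗
  U5: none of the 3 fault types match ✗
  U6: none of the 3 fault types match ✗
  U7: none of the 3 fault types match ✗
  U8: none of the 3 fault types match ✗
  U9: stuck-at-0, inverted output ✓; others ✗
  U10: stuck-at-1, inverted output ✓; others ✗
Consistent faults: {U9 stuck-at-0, U9 inverted output, U10 stuck-at-1, U10 inverted output} — 4 in all.

4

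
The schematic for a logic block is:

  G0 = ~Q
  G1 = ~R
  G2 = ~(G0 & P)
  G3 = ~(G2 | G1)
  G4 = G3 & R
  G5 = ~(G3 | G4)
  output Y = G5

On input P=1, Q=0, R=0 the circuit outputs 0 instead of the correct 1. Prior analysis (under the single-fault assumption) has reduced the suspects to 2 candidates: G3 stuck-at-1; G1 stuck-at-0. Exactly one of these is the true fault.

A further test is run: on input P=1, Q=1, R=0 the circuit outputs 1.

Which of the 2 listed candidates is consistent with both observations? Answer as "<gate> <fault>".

G1 stuck-at-0

Evaluate each candidate on input P=1, Q=1, R=0:
  G3 stuck-at-1: G0=0, G1=1, G2=1, G3=1 [stuck-at-1], G4=0, G5=0 → 0 — eliminated
  G1 stuck-at-0: G0=0, G1=0 [stuck-at-0], G2=1, G3=0, G4=0, G5=1 → 1 — matches
Only G1 stuck-at-0 reproduces the observed 1.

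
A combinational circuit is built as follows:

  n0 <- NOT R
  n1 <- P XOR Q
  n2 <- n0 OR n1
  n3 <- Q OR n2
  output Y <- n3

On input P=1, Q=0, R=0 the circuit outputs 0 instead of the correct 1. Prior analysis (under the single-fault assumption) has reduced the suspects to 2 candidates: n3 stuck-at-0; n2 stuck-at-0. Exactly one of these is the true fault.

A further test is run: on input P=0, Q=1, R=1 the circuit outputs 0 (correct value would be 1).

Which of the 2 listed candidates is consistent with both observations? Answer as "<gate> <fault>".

n3 stuck-at-0

Evaluate each candidate on input P=0, Q=1, R=1:
  n3 stuck-at-0: n0=0, n1=1, n2=1, n3=0 [stuck-at-0] → 0 — matches
  n2 stuck-at-0: n0=0, n1=1, n2=0 [stuck-at-0], n3=1 → 1 — eliminated
Only n3 stuck-at-0 reproduces the observed 0.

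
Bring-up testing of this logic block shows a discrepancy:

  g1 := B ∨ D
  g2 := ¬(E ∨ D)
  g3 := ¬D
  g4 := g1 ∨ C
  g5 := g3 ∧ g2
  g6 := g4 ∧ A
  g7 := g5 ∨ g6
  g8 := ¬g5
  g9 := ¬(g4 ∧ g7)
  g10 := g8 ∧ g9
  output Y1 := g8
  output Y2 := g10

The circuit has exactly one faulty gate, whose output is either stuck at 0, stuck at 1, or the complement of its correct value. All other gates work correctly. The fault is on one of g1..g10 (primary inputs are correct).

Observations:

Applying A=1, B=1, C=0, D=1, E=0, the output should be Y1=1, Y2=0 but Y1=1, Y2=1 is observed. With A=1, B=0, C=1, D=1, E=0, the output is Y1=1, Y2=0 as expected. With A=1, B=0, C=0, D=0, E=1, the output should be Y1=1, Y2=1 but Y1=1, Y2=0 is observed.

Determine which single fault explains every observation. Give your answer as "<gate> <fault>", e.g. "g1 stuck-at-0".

g1 inverted output

Fault-free values for test 1 (A=1, B=1, C=0, D=1, E=0): g1=1, g2=0, g3=0, g4=1, g5=0, g6=1, g7=1, g8=1, g9=0, g10=0, giving Y1=1, Y2=0. Observed Y1=1, Y2=1.
Test 1: faults giving observed Y1=1, Y2=1 are {g1 stuck-at-0, g1 inverted output, g4 stuck-at-0, g4 inverted output, g6 stuck-at-0, g6 inverted output, g7 stuck-at-0, g7 inverted output, g9 stuck-at-1, g9 inverted output, g10 stuck-at-1, g10 inverted output}.
Test 2 (A=1, B=0, C=1, D=1, E=0): fault-free g1=1, g2=0, g3=0, g4=1, g5=0, g6=1, g7=1, g8=1, g9=0, g10=0 → Y1=1, Y2=0; observed Y1=1, Y2=0. Eliminates g4 stuck-at-0, g4 inverted output, g6 stuck-at-0, g6 inverted output, g7 stuck-at-0, g7 inverted output, g9 stuck-at-1, g9 inverted output, g10 stuck-at-1, g10 inverted output.
Test 3 (A=1, B=0, C=0, D=0, E=1): fault-free g1=0, g2=0, g3=1, g4=0, g5=0, g6=0, g7=0, g8=1, g9=1, g10=1 → Y1=1, Y2=1; observed Y1=1, Y2=0. Eliminates g1 stuck-at-0.
Only g1 inverted output is consistent with every test.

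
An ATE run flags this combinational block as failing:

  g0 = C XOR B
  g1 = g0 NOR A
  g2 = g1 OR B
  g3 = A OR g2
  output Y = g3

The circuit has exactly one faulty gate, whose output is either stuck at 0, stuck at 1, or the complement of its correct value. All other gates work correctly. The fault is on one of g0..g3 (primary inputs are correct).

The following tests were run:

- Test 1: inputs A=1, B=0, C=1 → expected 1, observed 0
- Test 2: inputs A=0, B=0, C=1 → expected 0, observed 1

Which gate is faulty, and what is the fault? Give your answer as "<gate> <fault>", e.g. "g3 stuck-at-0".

Fault-free values for test 1 (A=1, B=0, C=1): g0=1, g1=0, g2=0, g3=1, giving Y=1. Observed 0.
Test 1: faults giving observed 0 are {g3 stuck-at-0, g3 inverted output}.
Test 2 (A=0, B=0, C=1): fault-free g0=1, g1=0, g2=0, g3=0 → 0; observed 1. Eliminates g3 stuck-at-0.
Only g3 inverted output is consistent with every test.

g3 inverted output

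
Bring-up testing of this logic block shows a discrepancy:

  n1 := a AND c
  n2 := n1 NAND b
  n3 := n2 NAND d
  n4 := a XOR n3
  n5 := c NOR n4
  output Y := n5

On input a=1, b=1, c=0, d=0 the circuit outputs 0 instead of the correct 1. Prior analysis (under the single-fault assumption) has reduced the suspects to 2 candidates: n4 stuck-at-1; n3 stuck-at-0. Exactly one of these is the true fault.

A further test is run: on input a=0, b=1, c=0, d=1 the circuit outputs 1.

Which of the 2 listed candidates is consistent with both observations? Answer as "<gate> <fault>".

Evaluate each candidate on input a=0, b=1, c=0, d=1:
  n4 stuck-at-1: n1=0, n2=1, n3=0, n4=1 [stuck-at-1], n5=0 → 0 — eliminated
  n3 stuck-at-0: n1=0, n2=1, n3=0 [stuck-at-0], n4=0, n5=1 → 1 — matches
Only n3 stuck-at-0 reproduces the observed 1.

n3 stuck-at-0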